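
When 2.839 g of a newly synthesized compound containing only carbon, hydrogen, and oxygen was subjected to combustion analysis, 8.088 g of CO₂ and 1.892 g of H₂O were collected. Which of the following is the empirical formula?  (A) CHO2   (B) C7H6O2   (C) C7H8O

(C) C7H8O

mol C = 8.088 g CO₂ ÷ 44.009 g/mol = 0.18378 mol
mol H = 2 × 1.892 g H₂O ÷ 18.015 g/mol = 0.21005 mol
mass O = 2.839 − (2.2074 + 0.21173) = 0.41988 g → mol O = 0.41988 ÷ 15.999 = 0.026244 mol
Divide by the smallest (0.026244 mol): C 7.003, H 8.004, O 1.000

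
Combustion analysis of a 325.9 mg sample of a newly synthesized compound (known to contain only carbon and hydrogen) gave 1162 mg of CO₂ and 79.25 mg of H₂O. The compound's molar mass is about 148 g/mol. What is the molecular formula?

C12H4

mol C = 1.162 g CO₂ ÷ 44.009 g/mol = 0.026404 mol
mol H = 2 × 0.07925 g H₂O ÷ 18.015 g/mol = 0.0087982 mol
Divide by the smallest (0.0087982 mol): C 3.001, H 1.000
Empirical formula: C3H
Empirical-formula mass = 37.04 g/mol; 148 ÷ 37.04 ≈ 4, so the molecular formula is C12H4.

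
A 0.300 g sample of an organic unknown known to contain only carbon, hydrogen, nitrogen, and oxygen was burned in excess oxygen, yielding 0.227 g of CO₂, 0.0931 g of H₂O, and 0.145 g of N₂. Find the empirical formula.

CH2N2O

mol C = 0.227 g CO₂ ÷ 44.009 g/mol = 0.005158 mol
mol H = 2 × 0.0931 g H₂O ÷ 18.015 g/mol = 0.01034 mol
mol N = 2 × 0.145 g N₂ ÷ 28.014 g/mol = 0.01035 mol
mass O = 0.300 − (0.06195 + 0.01042 + 0.1450) = 0.08263 g → mol O = 0.08263 ÷ 15.999 = 0.005165 mol
Divide by the smallest (0.005158 mol): C 1.000, H 2.004, N 2.007, O 1.001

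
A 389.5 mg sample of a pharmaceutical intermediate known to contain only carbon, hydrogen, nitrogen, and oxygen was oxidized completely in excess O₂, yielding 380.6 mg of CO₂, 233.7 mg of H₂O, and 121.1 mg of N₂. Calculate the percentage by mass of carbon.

26.67%

mol C = 0.3806 g CO₂ ÷ 44.009 g/mol = 0.0086482 mol
mol H = 2 × 0.2337 g H₂O ÷ 18.015 g/mol = 0.025945 mol
mol N = 2 × 0.1211 g N₂ ÷ 28.014 g/mol = 0.0086457 mol
mass O = 0.3895 − (0.10387 + 0.026153 + 0.12110) = 0.13837 g → mol O = 0.13837 ÷ 15.999 = 0.0086489 mol
mass % C = 0.10387 g ÷ 0.3895 g × 100%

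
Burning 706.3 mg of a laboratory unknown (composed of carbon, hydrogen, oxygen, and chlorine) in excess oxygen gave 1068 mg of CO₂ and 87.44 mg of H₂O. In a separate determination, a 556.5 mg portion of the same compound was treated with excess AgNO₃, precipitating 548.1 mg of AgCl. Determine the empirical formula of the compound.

C5H2ClO3

mol C = 1.068 g CO₂ ÷ 44.009 g/mol = 0.024268 mol
mol H = 2 × 0.08744 g H₂O ÷ 18.015 g/mol = 0.0097075 mol
From the AgCl data: mol Cl per gram of compound = (0.5481 ÷ 143.318) ÷ 0.5565 = 0.0068722 mol/g, so in the 0.7063 g combustion sample mol Cl = 0.0048538 mol
mass O = 0.7063 − (0.29148 + 0.0097851 + 0.17207) = 0.23297 g → mol O = 0.23297 ÷ 15.999 = 0.014561 mol
Divide by the smallest (0.0048538 mol): C 5.000, H 2.000, Cl 1.000, O 3.000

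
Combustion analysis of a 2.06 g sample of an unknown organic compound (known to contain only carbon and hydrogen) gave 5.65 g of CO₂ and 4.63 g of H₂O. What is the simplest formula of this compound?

mol C = 5.65 g CO₂ ÷ 44.009 g/mol = 0.1284 mol
mol H = 2 × 4.63 g H₂O ÷ 18.015 g/mol = 0.5140 mol
Divide by the smallest (0.1284 mol): C 1.000, H 4.004

CH4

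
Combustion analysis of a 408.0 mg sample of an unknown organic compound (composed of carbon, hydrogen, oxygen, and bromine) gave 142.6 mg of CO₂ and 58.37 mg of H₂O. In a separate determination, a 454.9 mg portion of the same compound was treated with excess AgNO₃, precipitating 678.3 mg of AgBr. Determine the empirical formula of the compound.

CH2BrO2

mol C = 0.1426 g CO₂ ÷ 44.009 g/mol = 0.0032402 mol
mol H = 2 × 0.05837 g H₂O ÷ 18.015 g/mol = 0.0064802 mol
From the AgBr data: mol Br per gram of compound = (0.6783 ÷ 187.772) ÷ 0.4549 = 0.0079410 mol/g, so in the 0.4080 g combustion sample mol Br = 0.0032399 mol
mass O = 0.4080 − (0.038919 + 0.0065320 + 0.25888) = 0.10367 g → mol O = 0.10367 ÷ 15.999 = 0.0064795 mol
Divide by the smallest (0.0032399 mol): C 1.000, H 2.000, Br 1.000, O 2.000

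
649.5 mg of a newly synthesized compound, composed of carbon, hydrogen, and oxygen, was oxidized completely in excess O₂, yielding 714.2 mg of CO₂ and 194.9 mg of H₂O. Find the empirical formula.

C3H4O5

mol C = 0.7142 g CO₂ ÷ 44.009 g/mol = 0.016228 mol
mol H = 2 × 0.1949 g H₂O ÷ 18.015 g/mol = 0.021638 mol
mass O = 0.6495 − (0.19492 + 0.021811) = 0.43277 g → mol O = 0.43277 ÷ 15.999 = 0.027050 mol
Divide by the smallest (0.016228 mol): C 1.000, H 1.333, O 1.667
Multiplying each by 3 gives whole numbers: C 3.00, H 4.00, O 5.00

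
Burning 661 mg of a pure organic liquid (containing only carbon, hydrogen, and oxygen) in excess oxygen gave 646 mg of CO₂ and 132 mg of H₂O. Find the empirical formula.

mol C = 0.646 g CO₂ ÷ 44.009 g/mol = 0.01468 mol
mol H = 2 × 0.132 g H₂O ÷ 18.015 g/mol = 0.01465 mol
mass O = 0.661 − (0.1763 + 0.01477) = 0.4699 g → mol O = 0.4699 ÷ 15.999 = 0.02937 mol
Divide by the smallest (0.01465 mol): C 1.002, H 1.000, O 2.004

CHO2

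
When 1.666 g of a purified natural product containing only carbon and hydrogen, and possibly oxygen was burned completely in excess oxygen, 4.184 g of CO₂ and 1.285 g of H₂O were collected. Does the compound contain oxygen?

mol C = 4.184 g CO₂ ÷ 44.009 g/mol = 0.095071 mol
mol H = 2 × 1.285 g H₂O ÷ 18.015 g/mol = 0.14266 mol
C and H account for only 1.2857 g of the 1.666 g sample; the remaining 0.38030 g must be oxygen.

yes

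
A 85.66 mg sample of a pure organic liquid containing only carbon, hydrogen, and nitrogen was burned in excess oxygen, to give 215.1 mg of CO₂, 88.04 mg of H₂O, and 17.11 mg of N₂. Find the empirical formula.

mol C = 0.2151 g CO₂ ÷ 44.009 g/mol = 0.0048876 mol
mol H = 2 × 0.08804 g H₂O ÷ 18.015 g/mol = 0.0097741 mol
mol N = 2 × 0.01711 g N₂ ÷ 28.014 g/mol = 0.0012215 mol
Divide by the smallest (0.0012215 mol): C 4.001, H 8.001, N 1.000

C4H8N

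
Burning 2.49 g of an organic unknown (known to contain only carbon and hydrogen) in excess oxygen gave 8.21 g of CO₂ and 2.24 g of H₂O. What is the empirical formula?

C3H4

mol C = 8.21 g CO₂ ÷ 44.009 g/mol = 0.1866 mol
mol H = 2 × 2.24 g H₂O ÷ 18.015 g/mol = 0.2487 mol
Divide by the smallest (0.1866 mol): C 1.000, H 1.333
Multiplying each by 3 gives whole numbers: C 3.00, H 4.00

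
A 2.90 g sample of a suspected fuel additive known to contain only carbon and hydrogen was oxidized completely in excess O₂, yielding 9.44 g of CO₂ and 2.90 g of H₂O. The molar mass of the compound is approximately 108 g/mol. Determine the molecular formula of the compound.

mol C = 9.44 g CO₂ ÷ 44.009 g/mol = 0.2145 mol
mol H = 2 × 2.90 g H₂O ÷ 18.015 g/mol = 0.3220 mol
Divide by the smallest (0.2145 mol): C 1.000, H 1.501
Multiplying each by 2 gives whole numbers: C 2.00, H 3.00
Empirical formula: C2H3
Empirical-formula mass = 27.05 g/mol; 108 ÷ 27.05 ≈ 4, so the molecular formula is C8H12.

C8H12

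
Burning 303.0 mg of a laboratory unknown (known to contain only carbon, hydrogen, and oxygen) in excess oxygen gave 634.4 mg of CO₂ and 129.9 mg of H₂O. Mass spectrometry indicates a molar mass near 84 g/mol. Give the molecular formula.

mol C = 0.6344 g CO₂ ÷ 44.009 g/mol = 0.014415 mol
mol H = 2 × 0.1299 g H₂O ÷ 18.015 g/mol = 0.014421 mol
mass O = 0.3030 − (0.17314 + 0.014537) = 0.11532 g → mol O = 0.11532 ÷ 15.999 = 0.0072081 mol
Divide by the smallest (0.0072081 mol): C 2.000, H 2.001, O 1.000
Empirical formula: C2H2O
Empirical-formula mass = 42.04 g/mol; 84 ÷ 42.04 ≈ 2, so the molecular formula is C4H4O2.

C4H4O2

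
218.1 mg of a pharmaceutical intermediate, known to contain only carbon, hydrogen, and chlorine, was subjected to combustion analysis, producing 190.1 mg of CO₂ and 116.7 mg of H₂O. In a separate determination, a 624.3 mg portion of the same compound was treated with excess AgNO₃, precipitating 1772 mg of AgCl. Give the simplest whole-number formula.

CH3Cl

mol C = 0.1901 g CO₂ ÷ 44.009 g/mol = 0.0043196 mol
mol H = 2 × 0.1167 g H₂O ÷ 18.015 g/mol = 0.012956 mol
From the AgCl data: mol Cl per gram of compound = (1.772 ÷ 143.318) ÷ 0.6243 = 0.019805 mol/g, so in the 0.2181 g combustion sample mol Cl = 0.0043194 mol
Divide by the smallest (0.0043194 mol): C 1.000, H 2.999, Cl 1.000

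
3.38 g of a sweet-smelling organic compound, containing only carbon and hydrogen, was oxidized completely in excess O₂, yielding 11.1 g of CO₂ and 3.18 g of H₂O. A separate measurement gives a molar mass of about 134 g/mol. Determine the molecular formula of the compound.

mol C = 11.1 g CO₂ ÷ 44.009 g/mol = 0.2522 mol
mol H = 2 × 3.18 g H₂O ÷ 18.015 g/mol = 0.3530 mol
Divide by the smallest (0.2522 mol): C 1.000, H 1.400
Multiplying each by 5 gives whole numbers: C 5.00, H 7.00
Empirical formula: C5H7
Empirical-formula mass = 67.11 g/mol; 134 ÷ 67.11 ≈ 2, so the molecular formula is C10H14.

C10H14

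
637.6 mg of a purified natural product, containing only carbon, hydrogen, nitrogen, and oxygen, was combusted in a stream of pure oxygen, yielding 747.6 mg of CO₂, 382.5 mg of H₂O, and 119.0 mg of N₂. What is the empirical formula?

C2H5NO2

mol C = 0.7476 g CO₂ ÷ 44.009 g/mol = 0.016987 mol
mol H = 2 × 0.3825 g H₂O ÷ 18.015 g/mol = 0.042465 mol
mol N = 2 × 0.1190 g N₂ ÷ 28.014 g/mol = 0.0084958 mol
mass O = 0.6376 − (0.20404 + 0.042804 + 0.11900) = 0.27176 g → mol O = 0.27176 ÷ 15.999 = 0.016986 mol
Divide by the smallest (0.0084958 mol): C 2.000, H 4.998, N 1.000, O 1.999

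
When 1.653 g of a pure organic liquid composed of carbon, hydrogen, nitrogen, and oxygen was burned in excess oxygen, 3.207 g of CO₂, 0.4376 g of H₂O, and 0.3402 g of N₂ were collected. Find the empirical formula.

C3H2NO

mol C = 3.207 g CO₂ ÷ 44.009 g/mol = 0.072871 mol
mol H = 2 × 0.4376 g H₂O ÷ 18.015 g/mol = 0.048582 mol
mol N = 2 × 0.3402 g N₂ ÷ 28.014 g/mol = 0.024288 mol
mass O = 1.653 − (0.87526 + 0.048970 + 0.34020) = 0.38857 g → mol O = 0.38857 ÷ 15.999 = 0.024287 mol
Divide by the smallest (0.024287 mol): C 3.000, H 2.000, N 1.000, O 1.000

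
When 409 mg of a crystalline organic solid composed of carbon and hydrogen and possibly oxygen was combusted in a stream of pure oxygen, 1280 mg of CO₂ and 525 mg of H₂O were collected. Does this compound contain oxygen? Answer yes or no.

mol C = 1.28 g CO₂ ÷ 44.009 g/mol = 0.02908 mol
mol H = 2 × 0.525 g H₂O ÷ 18.015 g/mol = 0.05828 mol
C and H together account for 0.4081 g — essentially the entire 0.409 g sample — so the compound contains no oxygen.

no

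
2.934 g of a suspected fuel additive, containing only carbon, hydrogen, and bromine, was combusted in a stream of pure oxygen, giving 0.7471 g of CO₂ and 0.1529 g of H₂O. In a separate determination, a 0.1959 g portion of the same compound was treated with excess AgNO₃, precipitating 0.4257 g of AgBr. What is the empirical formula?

mol C = 0.7471 g CO₂ ÷ 44.009 g/mol = 0.016976 mol
mol H = 2 × 0.1529 g H₂O ÷ 18.015 g/mol = 0.016975 mol
From the AgBr data: mol Br per gram of compound = (0.4257 ÷ 187.772) ÷ 0.1959 = 0.011573 mol/g, so in the 2.934 g combustion sample mol Br = 0.033955 mol
Divide by the smallest (0.016975 mol): C 1.000, H 1.000, Br 2.000

CHBr2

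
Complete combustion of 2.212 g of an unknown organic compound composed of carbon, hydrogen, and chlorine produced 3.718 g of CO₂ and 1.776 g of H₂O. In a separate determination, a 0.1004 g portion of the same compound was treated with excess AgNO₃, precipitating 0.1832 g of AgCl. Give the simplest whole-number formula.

mol C = 3.718 g CO₂ ÷ 44.009 g/mol = 0.084483 mol
mol H = 2 × 1.776 g H₂O ÷ 18.015 g/mol = 0.19717 mol
From the AgCl data: mol Cl per gram of compound = (0.1832 ÷ 143.318) ÷ 0.1004 = 0.012732 mol/g, so in the 2.212 g combustion sample mol Cl = 0.028163 mol
Divide by the smallest (0.028163 mol): C 3.000, H 7.001, Cl 1.000

C3H7Cl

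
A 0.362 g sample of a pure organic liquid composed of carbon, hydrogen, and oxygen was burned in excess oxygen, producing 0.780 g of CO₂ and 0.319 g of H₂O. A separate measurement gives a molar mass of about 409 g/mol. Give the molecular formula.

mol C = 0.780 g CO₂ ÷ 44.009 g/mol = 0.01772 mol
mol H = 2 × 0.319 g H₂O ÷ 18.015 g/mol = 0.03541 mol
mass O = 0.362 − (0.2129 + 0.03570) = 0.1134 g → mol O = 0.1134 ÷ 15.999 = 0.007089 mol
Divide by the smallest (0.007089 mol): C 2.500, H 4.995, O 1.000
Multiplying each by 2 gives whole numbers: C 5.00, H 9.99, O 2.00
Empirical formula: C5H10O2
Empirical-formula mass = 102.13 g/mol; 409 ÷ 102.13 ≈ 4, so the molecular formula is C20H40O8.

C20H40O8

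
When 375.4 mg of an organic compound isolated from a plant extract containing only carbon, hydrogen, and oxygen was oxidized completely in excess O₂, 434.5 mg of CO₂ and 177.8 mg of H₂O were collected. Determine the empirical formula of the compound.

mol C = 0.4345 g CO₂ ÷ 44.009 g/mol = 0.0098730 mol
mol H = 2 × 0.1778 g H₂O ÷ 18.015 g/mol = 0.019739 mol
mass O = 0.3754 − (0.11858 + 0.019897) = 0.23692 g → mol O = 0.23692 ÷ 15.999 = 0.014808 mol
Divide by the smallest (0.0098730 mol): C 1.000, H 1.999, O 1.500
Multiplying each by 2 gives whole numbers: C 2.00, H 4.00, O 3.00

C2H4O3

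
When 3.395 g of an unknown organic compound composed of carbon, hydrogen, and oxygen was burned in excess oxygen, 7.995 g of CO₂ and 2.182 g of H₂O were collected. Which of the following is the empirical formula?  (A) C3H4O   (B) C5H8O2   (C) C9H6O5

mol C = 7.995 g CO₂ ÷ 44.009 g/mol = 0.18167 mol
mol H = 2 × 2.182 g H₂O ÷ 18.015 g/mol = 0.24224 mol
mass O = 3.395 − (2.1820 + 0.24418) = 0.96881 g → mol O = 0.96881 ÷ 15.999 = 0.060555 mol
Divide by the smallest (0.060555 mol): C 3.000, H 4.000, O 1.000

(A) C3H4O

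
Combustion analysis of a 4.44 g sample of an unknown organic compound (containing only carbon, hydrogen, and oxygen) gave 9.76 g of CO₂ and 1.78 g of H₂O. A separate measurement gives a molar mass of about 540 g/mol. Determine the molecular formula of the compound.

mol C = 9.76 g CO₂ ÷ 44.009 g/mol = 0.2218 mol
mol H = 2 × 1.78 g H₂O ÷ 18.015 g/mol = 0.1976 mol
mass O = 4.44 − (2.664 + 0.1992) = 1.577 g → mol O = 1.577 ÷ 15.999 = 0.09857 mol
Divide by the smallest (0.09857 mol): C 2.250, H 2.005, O 1.000
Multiplying each by 4 gives whole numbers: C 9.00, H 8.02, O 4.00
Empirical formula: C9H8O4
Empirical-formula mass = 180.16 g/mol; 540 ÷ 180.16 ≈ 3, so the molecular formula is C27H24O12.

C27H24O12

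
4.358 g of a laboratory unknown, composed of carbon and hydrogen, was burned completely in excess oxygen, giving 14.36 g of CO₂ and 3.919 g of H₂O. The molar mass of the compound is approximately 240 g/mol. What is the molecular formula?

mol C = 14.36 g CO₂ ÷ 44.009 g/mol = 0.32630 mol
mol H = 2 × 3.919 g H₂O ÷ 18.015 g/mol = 0.43508 mol
Divide by the smallest (0.32630 mol): C 1.000, H 1.333
Multiplying each by 3 gives whole numbers: C 3.00, H 4.00
Empirical formula: C3H4
Empirical-formula mass = 40.06 g/mol; 240 ÷ 40.06 ≈ 6, so the molecular formula is C18H24.

C18H24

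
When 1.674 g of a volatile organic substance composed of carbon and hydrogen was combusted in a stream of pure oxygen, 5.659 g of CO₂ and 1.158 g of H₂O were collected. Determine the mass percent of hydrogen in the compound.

7.74%

mol C = 5.659 g CO₂ ÷ 44.009 g/mol = 0.12859 mol
mol H = 2 × 1.158 g H₂O ÷ 18.015 g/mol = 0.12856 mol
mass % H = 0.12959 g ÷ 1.674 g × 100%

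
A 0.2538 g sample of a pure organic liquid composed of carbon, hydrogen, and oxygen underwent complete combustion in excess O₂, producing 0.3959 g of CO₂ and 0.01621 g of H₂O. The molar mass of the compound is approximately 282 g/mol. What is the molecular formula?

mol C = 0.3959 g CO₂ ÷ 44.009 g/mol = 0.0089959 mol
mol H = 2 × 0.01621 g H₂O ÷ 18.015 g/mol = 0.0017996 mol
mass O = 0.2538 − (0.10805 + 0.0018140) = 0.14394 g → mol O = 0.14394 ÷ 15.999 = 0.0089966 mol
Divide by the smallest (0.0017996 mol): C 4.999, H 1.000, O 4.999
Empirical formula: C5HO5
Empirical-formula mass = 141.06 g/mol; 282 ÷ 141.06 ≈ 2, so the molecular formula is C10H2O10.

C10H2O10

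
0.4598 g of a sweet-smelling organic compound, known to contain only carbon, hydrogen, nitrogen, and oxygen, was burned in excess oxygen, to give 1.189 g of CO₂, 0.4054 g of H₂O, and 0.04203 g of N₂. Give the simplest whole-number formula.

C9H15NO

mol C = 1.189 g CO₂ ÷ 44.009 g/mol = 0.027017 mol
mol H = 2 × 0.4054 g H₂O ÷ 18.015 g/mol = 0.045007 mol
mol N = 2 × 0.04203 g N₂ ÷ 28.014 g/mol = 0.0030006 mol
mass O = 0.4598 − (0.32450 + 0.045367 + 0.042030) = 0.047899 g → mol O = 0.047899 ÷ 15.999 = 0.0029939 mol
Divide by the smallest (0.0029939 mol): C 9.024, H 15.033, N 1.002, O 1.000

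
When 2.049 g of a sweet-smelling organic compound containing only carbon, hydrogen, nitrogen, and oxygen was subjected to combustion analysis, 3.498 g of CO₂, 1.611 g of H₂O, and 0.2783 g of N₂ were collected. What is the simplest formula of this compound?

mol C = 3.498 g CO₂ ÷ 44.009 g/mol = 0.079484 mol
mol H = 2 × 1.611 g H₂O ÷ 18.015 g/mol = 0.17885 mol
mol N = 2 × 0.2783 g N₂ ÷ 28.014 g/mol = 0.019869 mol
mass O = 2.049 − (0.95468 + 0.18028 + 0.27830) = 0.63574 g → mol O = 0.63574 ÷ 15.999 = 0.039736 mol
Divide by the smallest (0.019869 mol): C 4.000, H 9.002, N 1.000, O 2.000

C4H9NO2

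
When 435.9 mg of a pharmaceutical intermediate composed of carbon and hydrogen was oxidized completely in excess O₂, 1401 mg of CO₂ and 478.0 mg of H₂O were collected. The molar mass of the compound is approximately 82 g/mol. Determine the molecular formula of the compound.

C6H10

mol C = 1.401 g CO₂ ÷ 44.009 g/mol = 0.031834 mol
mol H = 2 × 0.4780 g H₂O ÷ 18.015 g/mol = 0.053067 mol
Divide by the smallest (0.031834 mol): C 1.000, H 1.667
Multiplying each by 3 gives whole numbers: C 3.00, H 5.00
Empirical formula: C3H5
Empirical-formula mass = 41.07 g/mol; 82 ÷ 41.07 ≈ 2, so the molecular formula is C6H10.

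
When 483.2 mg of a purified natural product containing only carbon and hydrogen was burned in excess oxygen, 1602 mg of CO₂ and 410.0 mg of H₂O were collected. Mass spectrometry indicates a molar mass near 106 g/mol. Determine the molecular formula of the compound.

mol C = 1.602 g CO₂ ÷ 44.009 g/mol = 0.036402 mol
mol H = 2 × 0.4100 g H₂O ÷ 18.015 g/mol = 0.045518 mol
Divide by the smallest (0.036402 mol): C 1.000, H 1.250
Multiplying each by 4 gives whole numbers: C 4.00, H 5.00
Empirical formula: C4H5
Empirical-formula mass = 53.08 g/mol; 106 ÷ 53.08 ≈ 2, so the molecular formula is C8H10.

C8H10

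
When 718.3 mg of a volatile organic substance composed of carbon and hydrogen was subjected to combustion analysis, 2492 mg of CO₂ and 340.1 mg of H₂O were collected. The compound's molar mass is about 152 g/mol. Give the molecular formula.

C12H8

mol C = 2.492 g CO₂ ÷ 44.009 g/mol = 0.056625 mol
mol H = 2 × 0.3401 g H₂O ÷ 18.015 g/mol = 0.037757 mol
Divide by the smallest (0.037757 mol): C 1.500, H 1.000
Multiplying each by 2 gives whole numbers: C 3.00, H 2.00
Empirical formula: C3H2
Empirical-formula mass = 38.05 g/mol; 152 ÷ 38.05 ≈ 4, so the molecular formula is C12H8.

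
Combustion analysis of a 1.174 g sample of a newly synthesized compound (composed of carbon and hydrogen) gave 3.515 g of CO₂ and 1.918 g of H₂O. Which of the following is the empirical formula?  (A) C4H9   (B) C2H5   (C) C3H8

mol C = 3.515 g CO₂ ÷ 44.009 g/mol = 0.079870 mol
mol H = 2 × 1.918 g H₂O ÷ 18.015 g/mol = 0.21293 mol
Divide by the smallest (0.079870 mol): C 1.000, H 2.666
Multiplying each by 3 gives whole numbers: C 3.00, H 8.00

(C) C3H8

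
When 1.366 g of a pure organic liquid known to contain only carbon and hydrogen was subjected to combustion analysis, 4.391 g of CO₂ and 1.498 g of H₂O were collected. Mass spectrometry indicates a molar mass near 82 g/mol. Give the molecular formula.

C6H10

mol C = 4.391 g CO₂ ÷ 44.009 g/mol = 0.099775 mol
mol H = 2 × 1.498 g H₂O ÷ 18.015 g/mol = 0.16631 mol
Divide by the smallest (0.099775 mol): C 1.000, H 1.667
Multiplying each by 3 gives whole numbers: C 3.00, H 5.00
Empirical formula: C3H5
Empirical-formula mass = 41.07 g/mol; 82 ÷ 41.07 ≈ 2, so the molecular formula is C6H10.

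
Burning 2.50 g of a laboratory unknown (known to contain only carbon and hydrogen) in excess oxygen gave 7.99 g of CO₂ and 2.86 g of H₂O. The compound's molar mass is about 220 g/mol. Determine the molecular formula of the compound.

C16H28

mol C = 7.99 g CO₂ ÷ 44.009 g/mol = 0.1816 mol
mol H = 2 × 2.86 g H₂O ÷ 18.015 g/mol = 0.3175 mol
Divide by the smallest (0.1816 mol): C 1.000, H 1.749
Multiplying each by 4 gives whole numbers: C 4.00, H 7.00
Empirical formula: C4H7
Empirical-formula mass = 55.10 g/mol; 220 ÷ 55.10 ≈ 4, so the molecular formula is C16H28.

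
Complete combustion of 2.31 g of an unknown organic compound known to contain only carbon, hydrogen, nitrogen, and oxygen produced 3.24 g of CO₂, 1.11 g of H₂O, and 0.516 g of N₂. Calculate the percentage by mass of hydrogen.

mol C = 3.24 g CO₂ ÷ 44.009 g/mol = 0.07362 mol
mol H = 2 × 1.11 g H₂O ÷ 18.015 g/mol = 0.1232 mol
mol N = 2 × 0.516 g N₂ ÷ 28.014 g/mol = 0.03684 mol
mass O = 2.31 − (0.8843 + 0.1242 + 0.5160) = 0.7855 g → mol O = 0.7855 ÷ 15.999 = 0.04910 mol
mass % H = 0.1242 g ÷ 2.31 g × 100%

5.4%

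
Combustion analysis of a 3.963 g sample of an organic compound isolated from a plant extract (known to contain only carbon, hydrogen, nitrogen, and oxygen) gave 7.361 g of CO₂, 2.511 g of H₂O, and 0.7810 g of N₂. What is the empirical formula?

C3H5NO

mol C = 7.361 g CO₂ ÷ 44.009 g/mol = 0.16726 mol
mol H = 2 × 2.511 g H₂O ÷ 18.015 g/mol = 0.27877 mol
mol N = 2 × 0.7810 g N₂ ÷ 28.014 g/mol = 0.055758 mol
mass O = 3.963 − (2.0090 + 0.28100 + 0.78100) = 0.89203 g → mol O = 0.89203 ÷ 15.999 = 0.055755 mol
Divide by the smallest (0.055755 mol): C 3.000, H 5.000, N 1.000, O 1.000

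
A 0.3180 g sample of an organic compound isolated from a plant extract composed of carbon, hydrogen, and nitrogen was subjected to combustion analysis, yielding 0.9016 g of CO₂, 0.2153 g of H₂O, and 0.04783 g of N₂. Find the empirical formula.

mol C = 0.9016 g CO₂ ÷ 44.009 g/mol = 0.020487 mol
mol H = 2 × 0.2153 g H₂O ÷ 18.015 g/mol = 0.023902 mol
mol N = 2 × 0.04783 g N₂ ÷ 28.014 g/mol = 0.0034147 mol
Divide by the smallest (0.0034147 mol): C 6.000, H 7.000, N 1.000

C6H7N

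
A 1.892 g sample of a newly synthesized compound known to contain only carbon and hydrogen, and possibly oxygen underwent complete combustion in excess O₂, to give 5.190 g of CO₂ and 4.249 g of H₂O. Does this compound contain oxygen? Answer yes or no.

mol C = 5.190 g CO₂ ÷ 44.009 g/mol = 0.11793 mol
mol H = 2 × 4.249 g H₂O ÷ 18.015 g/mol = 0.47172 mol
C and H together account for 1.8920 g — essentially the entire 1.892 g sample — so the compound contains no oxygen.

no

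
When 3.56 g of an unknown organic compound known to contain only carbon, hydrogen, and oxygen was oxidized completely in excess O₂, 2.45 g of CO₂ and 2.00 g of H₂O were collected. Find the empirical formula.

CH4O3

mol C = 2.45 g CO₂ ÷ 44.009 g/mol = 0.05567 mol
mol H = 2 × 2.00 g H₂O ÷ 18.015 g/mol = 0.2220 mol
mass O = 3.56 − (0.6687 + 0.2238) = 2.668 g → mol O = 2.668 ÷ 15.999 = 0.1667 mol
Divide by the smallest (0.05567 mol): C 1.000, H 3.988, O 2.995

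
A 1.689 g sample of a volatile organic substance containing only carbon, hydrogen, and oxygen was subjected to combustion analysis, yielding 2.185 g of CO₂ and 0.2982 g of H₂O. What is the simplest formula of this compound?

mol C = 2.185 g CO₂ ÷ 44.009 g/mol = 0.049649 mol
mol H = 2 × 0.2982 g H₂O ÷ 18.015 g/mol = 0.033106 mol
mass O = 1.689 − (0.59633 + 0.033371) = 1.0593 g → mol O = 1.0593 ÷ 15.999 = 0.066210 mol
Divide by the smallest (0.033106 mol): C 1.500, H 1.000, O 2.000
Multiplying each by 2 gives whole numbers: C 3.00, H 2.00, O 4.00

C3H2O4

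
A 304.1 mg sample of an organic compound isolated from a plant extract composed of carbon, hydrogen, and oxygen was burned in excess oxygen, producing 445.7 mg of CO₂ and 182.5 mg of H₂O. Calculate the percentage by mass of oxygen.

mol C = 0.4457 g CO₂ ÷ 44.009 g/mol = 0.010127 mol
mol H = 2 × 0.1825 g H₂O ÷ 18.015 g/mol = 0.020261 mol
mass O = 0.3041 − (0.12164 + 0.020423) = 0.16204 g → mol O = 0.16204 ÷ 15.999 = 0.010128 mol
mass % O = 0.16204 g ÷ 0.3041 g × 100%

53.28%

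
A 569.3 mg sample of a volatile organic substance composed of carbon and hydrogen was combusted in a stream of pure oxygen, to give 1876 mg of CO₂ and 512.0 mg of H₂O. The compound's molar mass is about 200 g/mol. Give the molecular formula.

C15H20

mol C = 1.876 g CO₂ ÷ 44.009 g/mol = 0.042628 mol
mol H = 2 × 0.5120 g H₂O ÷ 18.015 g/mol = 0.056842 mol
Divide by the smallest (0.042628 mol): C 1.000, H 1.333
Multiplying each by 3 gives whole numbers: C 3.00, H 4.00
Empirical formula: C3H4
Empirical-formula mass = 40.06 g/mol; 200 ÷ 40.06 ≈ 5, so the molecular formula is C15H20.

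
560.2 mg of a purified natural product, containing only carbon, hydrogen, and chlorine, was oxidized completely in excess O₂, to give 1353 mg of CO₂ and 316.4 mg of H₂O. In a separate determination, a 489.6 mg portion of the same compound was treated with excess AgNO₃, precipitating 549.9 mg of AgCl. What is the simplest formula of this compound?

mol C = 1.353 g CO₂ ÷ 44.009 g/mol = 0.030744 mol
mol H = 2 × 0.3164 g H₂O ÷ 18.015 g/mol = 0.035126 mol
From the AgCl data: mol Cl per gram of compound = (0.5499 ÷ 143.318) ÷ 0.4896 = 0.0078369 mol/g, so in the 0.5602 g combustion sample mol Cl = 0.0043902 mol
Divide by the smallest (0.0043902 mol): C 7.003, H 8.001, Cl 1.000

C7H8Cl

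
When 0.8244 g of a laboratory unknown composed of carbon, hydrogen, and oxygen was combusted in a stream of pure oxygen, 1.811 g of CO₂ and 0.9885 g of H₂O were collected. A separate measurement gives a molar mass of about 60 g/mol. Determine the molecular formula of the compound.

C3H8O

mol C = 1.811 g CO₂ ÷ 44.009 g/mol = 0.041151 mol
mol H = 2 × 0.9885 g H₂O ÷ 18.015 g/mol = 0.10974 mol
mass O = 0.8244 − (0.49426 + 0.11062) = 0.21952 g → mol O = 0.21952 ÷ 15.999 = 0.013721 mol
Divide by the smallest (0.013721 mol): C 2.999, H 7.998, O 1.000
Empirical formula: C3H8O
Empirical-formula mass = 60.10 g/mol; 60 ÷ 60.10 ≈ 1, so the molecular formula is C3H8O.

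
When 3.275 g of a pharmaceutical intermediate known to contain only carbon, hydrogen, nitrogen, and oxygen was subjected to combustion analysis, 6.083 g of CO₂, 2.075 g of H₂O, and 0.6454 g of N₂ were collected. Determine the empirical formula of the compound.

mol C = 6.083 g CO₂ ÷ 44.009 g/mol = 0.13822 mol
mol H = 2 × 2.075 g H₂O ÷ 18.015 g/mol = 0.23036 mol
mol N = 2 × 0.6454 g N₂ ÷ 28.014 g/mol = 0.046077 mol
mass O = 3.275 − (1.6602 + 0.23221 + 0.64540) = 0.73721 g → mol O = 0.73721 ÷ 15.999 = 0.046079 mol
Divide by the smallest (0.046077 mol): C 3.000, H 5.000, N 1.000, O 1.000

C3H5NO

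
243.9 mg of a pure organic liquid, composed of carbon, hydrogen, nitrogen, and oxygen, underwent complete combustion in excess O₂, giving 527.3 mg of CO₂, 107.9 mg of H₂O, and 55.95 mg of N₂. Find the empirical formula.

C6H6N2O

mol C = 0.5273 g CO₂ ÷ 44.009 g/mol = 0.011982 mol
mol H = 2 × 0.1079 g H₂O ÷ 18.015 g/mol = 0.011979 mol
mol N = 2 × 0.05595 g N₂ ÷ 28.014 g/mol = 0.0039944 mol
mass O = 0.2439 − (0.14391 + 0.012075 + 0.055950) = 0.031964 g → mol O = 0.031964 ÷ 15.999 = 0.0019979 mol
Divide by the smallest (0.0019979 mol): C 5.997, H 5.996, N 1.999, O 1.000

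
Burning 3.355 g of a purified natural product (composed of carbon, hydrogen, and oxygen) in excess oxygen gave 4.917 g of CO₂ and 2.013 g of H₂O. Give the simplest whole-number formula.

mol C = 4.917 g CO₂ ÷ 44.009 g/mol = 0.11173 mol
mol H = 2 × 2.013 g H₂O ÷ 18.015 g/mol = 0.22348 mol
mass O = 3.355 − (1.3420 + 0.22527) = 1.7878 g → mol O = 1.7878 ÷ 15.999 = 0.11174 mol
Divide by the smallest (0.11173 mol): C 1.000, H 2.000, O 1.000

CH2O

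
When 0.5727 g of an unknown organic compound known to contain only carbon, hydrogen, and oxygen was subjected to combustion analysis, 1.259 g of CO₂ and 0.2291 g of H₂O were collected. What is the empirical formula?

mol C = 1.259 g CO₂ ÷ 44.009 g/mol = 0.028608 mol
mol H = 2 × 0.2291 g H₂O ÷ 18.015 g/mol = 0.025434 mol
mass O = 0.5727 − (0.34361 + 0.025638) = 0.20345 g → mol O = 0.20345 ÷ 15.999 = 0.012717 mol
Divide by the smallest (0.012717 mol): C 2.250, H 2.000, O 1.000
Multiplying each by 4 gives whole numbers: C 9.00, H 8.00, O 4.00

C9H8O4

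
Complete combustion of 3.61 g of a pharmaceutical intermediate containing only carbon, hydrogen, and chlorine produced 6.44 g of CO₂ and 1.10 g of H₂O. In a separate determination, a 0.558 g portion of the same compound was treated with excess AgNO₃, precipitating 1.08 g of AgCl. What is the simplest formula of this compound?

C6H5Cl2

mol C = 6.44 g CO₂ ÷ 44.009 g/mol = 0.1463 mol
mol H = 2 × 1.10 g H₂O ÷ 18.015 g/mol = 0.1221 mol
From the AgCl data: mol Cl per gram of compound = (1.08 ÷ 143.318) ÷ 0.558 = 0.01350 mol/g, so in the 3.61 g combustion sample mol Cl = 0.04875 mol
Divide by the smallest (0.04875 mol): C 3.002, H 2.505, Cl 1.000
Multiplying each by 2 gives whole numbers: C 6.00, H 5.01, Cl 2.00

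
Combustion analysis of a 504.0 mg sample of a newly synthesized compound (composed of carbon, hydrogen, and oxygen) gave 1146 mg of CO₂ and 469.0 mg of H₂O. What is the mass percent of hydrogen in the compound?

mol C = 1.146 g CO₂ ÷ 44.009 g/mol = 0.026040 mol
mol H = 2 × 0.4690 g H₂O ÷ 18.015 g/mol = 0.052068 mol
mass O = 0.5040 − (0.31277 + 0.052484) = 0.13875 g → mol O = 0.13875 ÷ 15.999 = 0.0086723 mol
mass % H = 0.052484 g ÷ 0.5040 g × 100%

10.41%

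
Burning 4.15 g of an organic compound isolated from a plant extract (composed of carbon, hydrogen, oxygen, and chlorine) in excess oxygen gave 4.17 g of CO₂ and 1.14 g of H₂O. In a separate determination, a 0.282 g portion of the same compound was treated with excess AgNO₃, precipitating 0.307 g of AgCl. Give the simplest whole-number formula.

mol C = 4.17 g CO₂ ÷ 44.009 g/mol = 0.09475 mol
mol H = 2 × 1.14 g H₂O ÷ 18.015 g/mol = 0.1266 mol
From the AgCl data: mol Cl per gram of compound = (0.307 ÷ 143.318) ÷ 0.282 = 0.007596 mol/g, so in the 4.15 g combustion sample mol Cl = 0.03152 mol
mass O = 4.15 − (1.138 + 0.1276 + 1.118) = 1.767 g → mol O = 1.767 ÷ 15.999 = 0.1104 mol
Divide by the smallest (0.03152 mol): C 3.006, H 4.015, Cl 1.000, O 3.503
Multiplying each by 2 gives whole numbers: C 6.01, H 8.03, Cl 2.00, O 7.01

C6H8Cl2O7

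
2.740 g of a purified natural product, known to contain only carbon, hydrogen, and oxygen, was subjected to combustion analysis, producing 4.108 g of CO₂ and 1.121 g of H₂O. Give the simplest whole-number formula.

C3H4O3

mol C = 4.108 g CO₂ ÷ 44.009 g/mol = 0.093345 mol
mol H = 2 × 1.121 g H₂O ÷ 18.015 g/mol = 0.12445 mol
mass O = 2.740 − (1.1212 + 0.12545) = 1.4934 g → mol O = 1.4934 ÷ 15.999 = 0.093343 mol
Divide by the smallest (0.093343 mol): C 1.000, H 1.333, O 1.000
Multiplying each by 3 gives whole numbers: C 3.00, H 4.00, O 3.00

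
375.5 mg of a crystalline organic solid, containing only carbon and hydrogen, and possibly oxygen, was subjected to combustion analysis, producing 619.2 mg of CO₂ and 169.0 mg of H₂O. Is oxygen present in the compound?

mol C = 0.6192 g CO₂ ÷ 44.009 g/mol = 0.014070 mol
mol H = 2 × 0.1690 g H₂O ÷ 18.015 g/mol = 0.018762 mol
C and H account for only 0.18791 g of the 0.3755 g sample; the remaining 0.18759 g must be oxygen.

yes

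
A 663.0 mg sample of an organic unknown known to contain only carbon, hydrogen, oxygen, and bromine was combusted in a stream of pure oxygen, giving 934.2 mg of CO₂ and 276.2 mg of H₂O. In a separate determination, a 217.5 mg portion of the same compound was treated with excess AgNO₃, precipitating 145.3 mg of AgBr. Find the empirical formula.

C9H13BrO5

mol C = 0.9342 g CO₂ ÷ 44.009 g/mol = 0.021227 mol
mol H = 2 × 0.2762 g H₂O ÷ 18.015 g/mol = 0.030663 mol
From the AgBr data: mol Br per gram of compound = (0.1453 ÷ 187.772) ÷ 0.2175 = 0.0035578 mol/g, so in the 0.6630 g combustion sample mol Br = 0.0023588 mol
mass O = 0.6630 − (0.25496 + 0.030909 + 0.18848) = 0.18865 g → mol O = 0.18865 ÷ 15.999 = 0.011791 mol
Divide by the smallest (0.0023588 mol): C 8.999, H 13.000, Br 1.000, O 4.999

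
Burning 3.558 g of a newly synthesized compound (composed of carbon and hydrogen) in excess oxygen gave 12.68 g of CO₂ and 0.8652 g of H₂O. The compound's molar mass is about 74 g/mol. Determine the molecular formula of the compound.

mol C = 12.68 g CO₂ ÷ 44.009 g/mol = 0.28812 mol
mol H = 2 × 0.8652 g H₂O ÷ 18.015 g/mol = 0.096053 mol
Divide by the smallest (0.096053 mol): C 3.000, H 1.000
Empirical formula: C3H
Empirical-formula mass = 37.04 g/mol; 74 ÷ 37.04 ≈ 2, so the molecular formula is C6H2.

C6H2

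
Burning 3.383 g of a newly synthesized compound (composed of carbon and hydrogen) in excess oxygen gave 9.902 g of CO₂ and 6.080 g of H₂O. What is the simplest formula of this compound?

CH3

mol C = 9.902 g CO₂ ÷ 44.009 g/mol = 0.22500 mol
mol H = 2 × 6.080 g H₂O ÷ 18.015 g/mol = 0.67499 mol
Divide by the smallest (0.22500 mol): C 1.000, H 3.000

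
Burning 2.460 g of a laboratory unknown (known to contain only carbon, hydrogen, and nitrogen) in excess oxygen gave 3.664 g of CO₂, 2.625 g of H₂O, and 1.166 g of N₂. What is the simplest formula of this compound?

C2H7N2

mol C = 3.664 g CO₂ ÷ 44.009 g/mol = 0.083256 mol
mol H = 2 × 2.625 g H₂O ÷ 18.015 g/mol = 0.29142 mol
mol N = 2 × 1.166 g N₂ ÷ 28.014 g/mol = 0.083244 mol
Divide by the smallest (0.083244 mol): C 1.000, H 3.501, N 1.000
Multiplying each by 2 gives whole numbers: C 2.00, H 7.00, N 2.00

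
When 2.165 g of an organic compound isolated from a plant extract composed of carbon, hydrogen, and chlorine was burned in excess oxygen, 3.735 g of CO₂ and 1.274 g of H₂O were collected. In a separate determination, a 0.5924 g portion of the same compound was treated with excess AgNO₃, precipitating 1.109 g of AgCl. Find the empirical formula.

C3H5Cl

mol C = 3.735 g CO₂ ÷ 44.009 g/mol = 0.084869 mol
mol H = 2 × 1.274 g H₂O ÷ 18.015 g/mol = 0.14144 mol
From the AgCl data: mol Cl per gram of compound = (1.109 ÷ 143.318) ÷ 0.5924 = 0.013062 mol/g, so in the 2.165 g combustion sample mol Cl = 0.028280 mol
Divide by the smallest (0.028280 mol): C 3.001, H 5.001, Cl 1.000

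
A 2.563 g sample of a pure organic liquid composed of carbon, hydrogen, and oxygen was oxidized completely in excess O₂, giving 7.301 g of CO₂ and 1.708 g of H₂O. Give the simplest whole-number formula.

mol C = 7.301 g CO₂ ÷ 44.009 g/mol = 0.16590 mol
mol H = 2 × 1.708 g H₂O ÷ 18.015 g/mol = 0.18962 mol
mass O = 2.563 − (1.9926 + 0.19114) = 0.37926 g → mol O = 0.37926 ÷ 15.999 = 0.023705 mol
Divide by the smallest (0.023705 mol): C 6.998, H 7.999, O 1.000

C7H8O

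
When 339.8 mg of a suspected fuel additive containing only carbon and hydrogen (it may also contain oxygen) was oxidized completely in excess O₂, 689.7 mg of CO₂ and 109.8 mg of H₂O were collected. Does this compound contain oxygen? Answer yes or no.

yes

mol C = 0.6897 g CO₂ ÷ 44.009 g/mol = 0.015672 mol
mol H = 2 × 0.1098 g H₂O ÷ 18.015 g/mol = 0.012190 mol
C and H account for only 0.20052 g of the 0.3398 g sample; the remaining 0.13928 g must be oxygen.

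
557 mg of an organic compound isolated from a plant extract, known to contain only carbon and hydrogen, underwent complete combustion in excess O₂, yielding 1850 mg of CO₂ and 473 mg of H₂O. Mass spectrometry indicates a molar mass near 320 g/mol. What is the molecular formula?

mol C = 1.85 g CO₂ ÷ 44.009 g/mol = 0.04204 mol
mol H = 2 × 0.473 g H₂O ÷ 18.015 g/mol = 0.05251 mol
Divide by the smallest (0.04204 mol): C 1.000, H 1.249
Multiplying each by 4 gives whole numbers: C 4.00, H 5.00
Empirical formula: C4H5
Empirical-formula mass = 53.08 g/mol; 320 ÷ 53.08 ≈ 6, so the molecular formula is C24H30.

C24H30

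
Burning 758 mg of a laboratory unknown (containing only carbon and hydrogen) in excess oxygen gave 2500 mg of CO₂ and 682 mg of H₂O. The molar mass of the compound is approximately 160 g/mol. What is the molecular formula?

C12H16

mol C = 2.50 g CO₂ ÷ 44.009 g/mol = 0.05681 mol
mol H = 2 × 0.682 g H₂O ÷ 18.015 g/mol = 0.07571 mol
Divide by the smallest (0.05681 mol): C 1.000, H 1.333
Multiplying each by 3 gives whole numbers: C 3.00, H 4.00
Empirical formula: C3H4
Empirical-formula mass = 40.06 g/mol; 160 ÷ 40.06 ≈ 4, so the molecular formula is C12H16.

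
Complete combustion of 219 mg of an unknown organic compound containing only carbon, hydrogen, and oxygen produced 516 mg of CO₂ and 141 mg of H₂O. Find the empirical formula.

mol C = 0.516 g CO₂ ÷ 44.009 g/mol = 0.01172 mol
mol H = 2 × 0.141 g H₂O ÷ 18.015 g/mol = 0.01565 mol
mass O = 0.219 − (0.1408 + 0.01578) = 0.06239 g → mol O = 0.06239 ÷ 15.999 = 0.003900 mol
Divide by the smallest (0.003900 mol): C 3.006, H 4.014, O 1.000

C3H4O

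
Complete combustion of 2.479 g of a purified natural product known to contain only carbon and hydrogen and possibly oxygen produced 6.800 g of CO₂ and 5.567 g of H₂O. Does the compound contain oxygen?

mol C = 6.800 g CO₂ ÷ 44.009 g/mol = 0.15451 mol
mol H = 2 × 5.567 g H₂O ÷ 18.015 g/mol = 0.61804 mol
C and H together account for 2.4789 g — essentially the entire 2.479 g sample — so the compound contains no oxygen.

no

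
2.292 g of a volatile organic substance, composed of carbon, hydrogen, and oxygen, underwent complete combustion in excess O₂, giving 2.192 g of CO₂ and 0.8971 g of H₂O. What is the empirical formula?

CH2O2

mol C = 2.192 g CO₂ ÷ 44.009 g/mol = 0.049808 mol
mol H = 2 × 0.8971 g H₂O ÷ 18.015 g/mol = 0.099595 mol
mass O = 2.292 − (0.59824 + 0.10039) = 1.5934 g → mol O = 1.5934 ÷ 15.999 = 0.099592 mol
Divide by the smallest (0.049808 mol): C 1.000, H 2.000, O 2.000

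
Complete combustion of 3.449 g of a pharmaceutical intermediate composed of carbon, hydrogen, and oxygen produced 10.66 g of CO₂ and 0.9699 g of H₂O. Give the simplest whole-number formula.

mol C = 10.66 g CO₂ ÷ 44.009 g/mol = 0.24222 mol
mol H = 2 × 0.9699 g H₂O ÷ 18.015 g/mol = 0.10768 mol
mass O = 3.449 − (2.9093 + 0.10854) = 0.43112 g → mol O = 0.43112 ÷ 15.999 = 0.026947 mol
Divide by the smallest (0.026947 mol): C 8.989, H 3.996, O 1.000

C9H4O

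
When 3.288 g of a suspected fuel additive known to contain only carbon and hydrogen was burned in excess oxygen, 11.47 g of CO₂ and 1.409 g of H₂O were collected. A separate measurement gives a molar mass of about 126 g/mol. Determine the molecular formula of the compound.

C10H6

mol C = 11.47 g CO₂ ÷ 44.009 g/mol = 0.26063 mol
mol H = 2 × 1.409 g H₂O ÷ 18.015 g/mol = 0.15643 mol
Divide by the smallest (0.15643 mol): C 1.666, H 1.000
Multiplying each by 3 gives whole numbers: C 5.00, H 3.00
Empirical formula: C5H3
Empirical-formula mass = 63.08 g/mol; 126 ÷ 63.08 ≈ 2, so the molecular formula is C10H6.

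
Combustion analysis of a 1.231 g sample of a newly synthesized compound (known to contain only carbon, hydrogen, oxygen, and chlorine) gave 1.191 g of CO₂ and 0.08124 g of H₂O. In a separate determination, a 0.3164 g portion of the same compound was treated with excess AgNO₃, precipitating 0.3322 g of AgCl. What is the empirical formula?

C3HClO4

mol C = 1.191 g CO₂ ÷ 44.009 g/mol = 0.027063 mol
mol H = 2 × 0.08124 g H₂O ÷ 18.015 g/mol = 0.0090192 mol
From the AgCl data: mol Cl per gram of compound = (0.3322 ÷ 143.318) ÷ 0.3164 = 0.0073259 mol/g, so in the 1.231 g combustion sample mol Cl = 0.0090182 mol
mass O = 1.231 − (0.32505 + 0.0090913 + 0.31970) = 0.57716 g → mol O = 0.57716 ÷ 15.999 = 0.036075 mol
Divide by the smallest (0.0090182 mol): C 3.001, H 1.000, Cl 1.000, O 4.000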